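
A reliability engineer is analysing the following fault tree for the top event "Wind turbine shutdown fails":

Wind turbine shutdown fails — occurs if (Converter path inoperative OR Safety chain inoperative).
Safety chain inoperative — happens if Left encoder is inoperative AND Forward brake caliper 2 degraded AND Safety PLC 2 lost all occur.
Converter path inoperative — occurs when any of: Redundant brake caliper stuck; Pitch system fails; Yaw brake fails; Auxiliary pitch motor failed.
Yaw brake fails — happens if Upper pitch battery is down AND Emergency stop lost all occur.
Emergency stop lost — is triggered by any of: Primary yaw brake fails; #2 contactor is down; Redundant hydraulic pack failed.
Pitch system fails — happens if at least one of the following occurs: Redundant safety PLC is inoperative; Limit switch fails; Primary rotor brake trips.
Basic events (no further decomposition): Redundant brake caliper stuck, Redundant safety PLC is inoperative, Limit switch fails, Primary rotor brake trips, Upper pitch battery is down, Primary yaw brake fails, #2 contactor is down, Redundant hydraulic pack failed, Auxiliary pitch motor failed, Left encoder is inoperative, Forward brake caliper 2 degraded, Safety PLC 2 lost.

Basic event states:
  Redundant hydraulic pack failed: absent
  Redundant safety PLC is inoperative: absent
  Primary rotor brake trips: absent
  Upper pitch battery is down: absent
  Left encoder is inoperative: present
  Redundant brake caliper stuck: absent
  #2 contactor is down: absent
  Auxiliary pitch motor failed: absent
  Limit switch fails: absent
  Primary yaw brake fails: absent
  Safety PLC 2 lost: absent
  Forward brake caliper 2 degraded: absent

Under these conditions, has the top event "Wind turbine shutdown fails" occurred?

Pitch system fails [OR]: Redundant safety PLC is inoperative=not, Limit switch fails=not, Primary rotor brake trips=not → no input occurs → does not occur.
Emergency stop lost [OR]: Primary yaw brake fails=not, #2 contactor is down=not, Redundant hydraulic pack failed=not → no input occurs → does not occur.
Yaw brake fails [AND]: Upper pitch battery is down=not, Emergency stop lost=not → not all inputs occur → does not occur.
Converter path inoperative [OR]: Redundant brake caliper stuck=not, Pitch system fails=not, Yaw brake fails=not, Auxiliary pitch motor failed=not → no input occurs → does not occur.
Safety chain inoperative [AND]: Left encoder is inoperative=occurs, Forward brake caliper 2 degraded=not, Safety PLC 2 lost=not → not all inputs occur → does not occur.
Wind turbine shutdown fails [OR]: Converter path inoperative=not, Safety chain inoperative=not → no input occurs → does not occur.

No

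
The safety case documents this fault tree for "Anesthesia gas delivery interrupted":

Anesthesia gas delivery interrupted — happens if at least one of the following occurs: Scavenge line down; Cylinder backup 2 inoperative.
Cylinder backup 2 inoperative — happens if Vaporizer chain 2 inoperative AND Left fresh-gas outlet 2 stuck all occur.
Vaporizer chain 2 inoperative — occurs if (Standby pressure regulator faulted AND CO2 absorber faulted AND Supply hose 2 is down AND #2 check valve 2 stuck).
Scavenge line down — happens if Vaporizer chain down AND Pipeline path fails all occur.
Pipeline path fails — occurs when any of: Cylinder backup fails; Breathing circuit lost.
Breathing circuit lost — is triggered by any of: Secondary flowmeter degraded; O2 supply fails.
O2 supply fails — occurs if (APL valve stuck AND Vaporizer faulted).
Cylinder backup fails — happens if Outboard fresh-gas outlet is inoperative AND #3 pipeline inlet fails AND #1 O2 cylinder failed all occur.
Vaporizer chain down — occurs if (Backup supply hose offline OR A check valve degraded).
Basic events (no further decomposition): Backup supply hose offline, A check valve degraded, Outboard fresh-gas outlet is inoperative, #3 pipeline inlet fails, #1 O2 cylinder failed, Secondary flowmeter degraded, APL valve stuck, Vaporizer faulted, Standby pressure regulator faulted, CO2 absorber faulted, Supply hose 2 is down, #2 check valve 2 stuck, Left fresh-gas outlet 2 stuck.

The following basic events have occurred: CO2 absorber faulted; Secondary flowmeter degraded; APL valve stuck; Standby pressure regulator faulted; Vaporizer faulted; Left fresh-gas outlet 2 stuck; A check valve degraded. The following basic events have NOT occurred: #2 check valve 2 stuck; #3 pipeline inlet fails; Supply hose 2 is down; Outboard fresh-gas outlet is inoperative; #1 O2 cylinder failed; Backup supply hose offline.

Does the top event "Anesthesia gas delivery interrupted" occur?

Vaporizer chain down [OR]: Backup supply hose offline=not, A check valve degraded=occurs → at least one input occurs → occurs.
Cylinder backup fails [AND]: Outboard fresh-gas outlet is inoperative=not, #3 pipeline inlet fails=not, #1 O2 cylinder failed=not → not all inputs occur → does not occur.
O2 supply fails [AND]: APL valve stuck=occurs, Vaporizer faulted=occurs → all inputs occur → occurs.
Breathing circuit lost [OR]: Secondary flowmeter degraded=occurs, O2 supply fails=occurs → at least one input occurs → occurs.
Pipeline path fails [OR]: Cylinder backup fails=not, Breathing circuit lost=occurs → at least one input occurs → occurs.
Scavenge line down [AND]: Vaporizer chain down=occurs, Pipeline path fails=occurs → all inputs occur → occurs.
Vaporizer chain 2 inoperative [AND]: Standby pressure regulator faulted=occurs, CO2 absorber faulted=occurs, Supply hose 2 is down=not, #2 check valve 2 stuck=not → not all inputs occur → does not occur.
Cylinder backup 2 inoperative [AND]: Vaporizer chain 2 inoperative=not, Left fresh-gas outlet 2 stuck=occurs → not all inputs occur → does not occur.
Anesthesia gas delivery interrupted [OR]: Scavenge line down=occurs, Cylinder backup 2 inoperative=not → at least one input occurs → occurs.

Yes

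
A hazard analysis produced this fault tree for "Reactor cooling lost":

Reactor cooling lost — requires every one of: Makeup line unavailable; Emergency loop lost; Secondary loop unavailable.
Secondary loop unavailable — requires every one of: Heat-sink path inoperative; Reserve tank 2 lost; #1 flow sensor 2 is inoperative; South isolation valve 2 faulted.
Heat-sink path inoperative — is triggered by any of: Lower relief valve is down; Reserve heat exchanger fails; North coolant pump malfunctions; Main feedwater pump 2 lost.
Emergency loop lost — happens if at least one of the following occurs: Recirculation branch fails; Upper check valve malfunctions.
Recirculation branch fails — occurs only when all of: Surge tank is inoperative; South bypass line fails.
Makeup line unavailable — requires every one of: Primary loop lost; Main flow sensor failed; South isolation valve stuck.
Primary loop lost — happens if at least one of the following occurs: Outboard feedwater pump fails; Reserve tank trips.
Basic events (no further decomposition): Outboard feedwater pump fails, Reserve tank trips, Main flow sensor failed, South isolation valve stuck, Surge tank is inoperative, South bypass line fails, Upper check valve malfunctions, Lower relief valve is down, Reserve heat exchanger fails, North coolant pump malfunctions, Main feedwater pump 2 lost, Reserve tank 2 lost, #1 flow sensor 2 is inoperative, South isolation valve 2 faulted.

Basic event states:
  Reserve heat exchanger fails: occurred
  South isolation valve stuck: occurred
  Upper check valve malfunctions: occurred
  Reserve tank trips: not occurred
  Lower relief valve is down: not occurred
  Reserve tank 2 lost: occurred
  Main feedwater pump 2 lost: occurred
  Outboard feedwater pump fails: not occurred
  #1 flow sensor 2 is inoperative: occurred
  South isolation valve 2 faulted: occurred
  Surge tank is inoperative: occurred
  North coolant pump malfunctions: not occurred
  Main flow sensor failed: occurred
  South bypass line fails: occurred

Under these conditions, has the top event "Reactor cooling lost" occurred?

No

Primary loop lost [OR]: Outboard feedwater pump fails=not, Reserve tank trips=not → no input occurs → does not occur.
Makeup line unavailable [AND]: Primary loop lost=not, Main flow sensor failed=occurs, South isolation valve stuck=occurs → not all inputs occur → does not occur.
Recirculation branch fails [AND]: Surge tank is inoperative=occurs, South bypass line fails=occurs → all inputs occur → occurs.
Emergency loop lost [OR]: Recirculation branch fails=occurs, Upper check valve malfunctions=occurs → at least one input occurs → occurs.
Heat-sink path inoperative [OR]: Lower relief valve is down=not, Reserve heat exchanger fails=occurs, North coolant pump malfunctions=not, Main feedwater pump 2 lost=occurs → at least one input occurs → occurs.
Secondary loop unavailable [AND]: Heat-sink path inoperative=occurs, Reserve tank 2 lost=occurs, #1 flow sensor 2 is inoperative=occurs, South isolation valve 2 faulted=occurs → all inputs occur → occurs.
Reactor cooling lost [AND]: Makeup line unavailable=not, Emergency loop lost=occurs, Secondary loop unavailable=occurs → not all inputs occur → does not occur.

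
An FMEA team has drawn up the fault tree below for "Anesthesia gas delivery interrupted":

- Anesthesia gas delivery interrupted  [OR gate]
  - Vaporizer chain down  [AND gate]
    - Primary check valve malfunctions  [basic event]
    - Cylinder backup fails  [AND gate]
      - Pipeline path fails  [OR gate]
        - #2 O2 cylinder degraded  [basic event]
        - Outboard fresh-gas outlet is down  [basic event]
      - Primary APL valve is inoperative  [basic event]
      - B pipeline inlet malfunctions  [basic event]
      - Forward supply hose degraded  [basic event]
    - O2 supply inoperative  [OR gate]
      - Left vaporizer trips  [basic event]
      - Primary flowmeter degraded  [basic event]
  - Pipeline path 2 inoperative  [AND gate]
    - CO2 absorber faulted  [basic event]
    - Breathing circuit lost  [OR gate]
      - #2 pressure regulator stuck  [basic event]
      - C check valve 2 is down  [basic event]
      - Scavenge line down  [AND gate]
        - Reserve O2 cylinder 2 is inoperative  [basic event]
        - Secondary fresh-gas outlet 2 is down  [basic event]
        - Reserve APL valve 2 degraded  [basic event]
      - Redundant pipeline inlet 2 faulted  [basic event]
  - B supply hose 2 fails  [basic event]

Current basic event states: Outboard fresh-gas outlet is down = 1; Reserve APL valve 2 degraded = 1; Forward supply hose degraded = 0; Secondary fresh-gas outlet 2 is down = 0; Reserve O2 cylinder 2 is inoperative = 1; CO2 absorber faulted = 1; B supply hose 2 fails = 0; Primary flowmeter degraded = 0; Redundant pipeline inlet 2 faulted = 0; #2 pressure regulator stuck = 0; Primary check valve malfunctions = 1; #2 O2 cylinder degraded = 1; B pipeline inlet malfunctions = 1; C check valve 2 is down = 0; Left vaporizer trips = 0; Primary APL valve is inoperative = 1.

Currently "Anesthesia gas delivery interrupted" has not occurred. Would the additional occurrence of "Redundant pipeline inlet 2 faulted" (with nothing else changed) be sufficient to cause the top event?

Counterfactual: set "Redundant pipeline inlet 2 faulted" to occurred.
Pipeline path fails [OR]: #2 O2 cylinder degraded=occurs, Outboard fresh-gas outlet is down=occurs → at least one input occurs → occurs.
Cylinder backup fails [AND]: Pipeline path fails=occurs, Primary APL valve is inoperative=occurs, B pipeline inlet malfunctions=occurs, Forward supply hose degraded=not → not all inputs occur → does not occur.
O2 supply inoperative [OR]: Left vaporizer trips=not, Primary flowmeter degraded=not → no input occurs → does not occur.
Vaporizer chain down [AND]: Primary check valve malfunctions=occurs, Cylinder backup fails=not, O2 supply inoperative=not → not all inputs occur → does not occur.
Scavenge line down [AND]: Reserve O2 cylinder 2 is inoperative=occurs, Secondary fresh-gas outlet 2 is down=not, Reserve APL valve 2 degraded=occurs → not all inputs occur → does not occur.
Breathing circuit lost [OR]: #2 pressure regulator stuck=not, C check valve 2 is down=not, Scavenge line down=not, Redundant pipeline inlet 2 faulted=occurs → at least one input occurs → occurs.
Pipeline path 2 inoperative [AND]: CO2 absorber faulted=occurs, Breathing circuit lost=occurs → all inputs occur → occurs.
Anesthesia gas delivery interrupted [OR]: Vaporizer chain down=not, Pipeline path 2 inoperative=occurs, B supply hose 2 fails=not → at least one input occurs → occurs.

Yes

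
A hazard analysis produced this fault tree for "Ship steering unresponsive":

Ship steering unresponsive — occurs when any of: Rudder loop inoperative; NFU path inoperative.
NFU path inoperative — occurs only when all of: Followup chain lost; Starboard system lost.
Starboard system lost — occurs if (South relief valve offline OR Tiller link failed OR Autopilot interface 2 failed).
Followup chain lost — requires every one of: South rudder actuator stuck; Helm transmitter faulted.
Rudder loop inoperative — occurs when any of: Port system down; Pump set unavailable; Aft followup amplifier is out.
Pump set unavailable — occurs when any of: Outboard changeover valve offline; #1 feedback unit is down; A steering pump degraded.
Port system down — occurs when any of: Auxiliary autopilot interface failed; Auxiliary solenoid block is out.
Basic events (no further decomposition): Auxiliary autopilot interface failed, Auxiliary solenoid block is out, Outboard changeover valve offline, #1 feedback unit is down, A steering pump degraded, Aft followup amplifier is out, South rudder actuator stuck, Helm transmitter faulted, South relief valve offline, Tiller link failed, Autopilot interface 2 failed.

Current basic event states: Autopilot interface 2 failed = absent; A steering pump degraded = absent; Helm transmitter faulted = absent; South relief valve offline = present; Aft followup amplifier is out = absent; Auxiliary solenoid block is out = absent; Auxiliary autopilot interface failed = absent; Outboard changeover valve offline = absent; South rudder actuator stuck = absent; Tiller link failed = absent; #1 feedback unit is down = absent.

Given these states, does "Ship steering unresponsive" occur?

No

Port system down [OR]: Auxiliary autopilot interface failed=not, Auxiliary solenoid block is out=not → no input occurs → does not occur.
Pump set unavailable [OR]: Outboard changeover valve offline=not, #1 feedback unit is down=not, A steering pump degraded=not → no input occurs → does not occur.
Rudder loop inoperative [OR]: Port system down=not, Pump set unavailable=not, Aft followup amplifier is out=not → no input occurs → does not occur.
Followup chain lost [AND]: South rudder actuator stuck=not, Helm transmitter faulted=not → not all inputs occur → does not occur.
Starboard system lost [OR]: South relief valve offline=occurs, Tiller link failed=not, Autopilot interface 2 failed=not → at least one input occurs → occurs.
NFU path inoperative [AND]: Followup chain lost=not, Starboard system lost=occurs → not all inputs occur → does not occur.
Ship steering unresponsive [OR]: Rudder loop inoperative=not, NFU path inoperative=not → no input occurs → does not occur.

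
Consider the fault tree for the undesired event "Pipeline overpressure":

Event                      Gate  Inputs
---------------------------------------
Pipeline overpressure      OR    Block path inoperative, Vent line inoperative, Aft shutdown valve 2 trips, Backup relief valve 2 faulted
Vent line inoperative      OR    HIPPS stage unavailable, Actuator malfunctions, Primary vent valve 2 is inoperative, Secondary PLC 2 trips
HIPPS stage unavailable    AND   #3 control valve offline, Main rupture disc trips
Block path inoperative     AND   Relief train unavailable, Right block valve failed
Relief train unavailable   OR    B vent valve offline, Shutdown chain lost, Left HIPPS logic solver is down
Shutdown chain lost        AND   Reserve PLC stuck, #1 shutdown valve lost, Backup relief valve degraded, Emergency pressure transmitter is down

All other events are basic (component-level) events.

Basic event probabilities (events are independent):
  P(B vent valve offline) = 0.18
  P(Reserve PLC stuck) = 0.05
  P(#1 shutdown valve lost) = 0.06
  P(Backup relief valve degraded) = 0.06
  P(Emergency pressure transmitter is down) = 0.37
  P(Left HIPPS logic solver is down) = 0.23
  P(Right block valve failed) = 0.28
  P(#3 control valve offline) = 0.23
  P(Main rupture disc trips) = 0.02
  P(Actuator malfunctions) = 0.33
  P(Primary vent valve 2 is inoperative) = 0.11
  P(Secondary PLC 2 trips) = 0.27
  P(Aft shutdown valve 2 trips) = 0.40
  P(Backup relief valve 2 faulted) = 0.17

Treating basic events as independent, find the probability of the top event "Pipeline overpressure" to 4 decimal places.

P(Shutdown chain lost) [AND] = 0.05 × 0.06 × 0.06 × 0.37 = 0.000067
P(Relief train unavailable) [OR] = 1 − (1−0.18) × (1−0.000067) × (1−0.23) = 0.368642
P(Block path inoperative) [AND] = 0.368642 × 0.28 = 0.103220
P(HIPPS stage unavailable) [AND] = 0.23 × 0.02 = 0.004600
P(Vent line inoperative) [OR] = 1 − (1−0.004600) × (1−0.33) × (1−0.11) × (1−0.27) = 0.566703
P(Pipeline overpressure) [OR] = 1 − (1−0.103220) × (1−0.566703) × (1−0.40) × (1−0.17) = 0.806491
Rounded to 4 decimal places: P(Pipeline overpressure) ≈ 0.8065.

0.8065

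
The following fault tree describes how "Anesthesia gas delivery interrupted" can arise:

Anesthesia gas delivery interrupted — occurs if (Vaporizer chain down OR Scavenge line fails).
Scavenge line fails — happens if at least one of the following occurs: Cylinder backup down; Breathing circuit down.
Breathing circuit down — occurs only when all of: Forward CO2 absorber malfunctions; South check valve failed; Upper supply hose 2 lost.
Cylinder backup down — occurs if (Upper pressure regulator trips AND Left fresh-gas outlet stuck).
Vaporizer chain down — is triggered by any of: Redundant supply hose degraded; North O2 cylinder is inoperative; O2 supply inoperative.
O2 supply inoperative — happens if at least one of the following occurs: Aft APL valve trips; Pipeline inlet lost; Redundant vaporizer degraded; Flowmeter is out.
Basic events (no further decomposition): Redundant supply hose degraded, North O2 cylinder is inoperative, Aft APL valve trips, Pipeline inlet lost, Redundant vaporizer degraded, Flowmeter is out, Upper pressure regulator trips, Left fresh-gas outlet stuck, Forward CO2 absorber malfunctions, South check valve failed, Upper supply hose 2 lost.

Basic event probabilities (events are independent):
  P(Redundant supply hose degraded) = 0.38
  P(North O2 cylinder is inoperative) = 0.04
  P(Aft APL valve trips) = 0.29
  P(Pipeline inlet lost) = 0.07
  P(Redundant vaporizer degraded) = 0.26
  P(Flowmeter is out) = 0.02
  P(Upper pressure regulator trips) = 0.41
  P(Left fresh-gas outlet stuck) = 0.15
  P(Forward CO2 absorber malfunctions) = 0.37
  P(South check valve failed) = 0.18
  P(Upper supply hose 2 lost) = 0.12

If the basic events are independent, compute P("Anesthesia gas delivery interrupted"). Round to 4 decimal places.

P(O2 supply inoperative) [OR] = 1 − (1−0.29) × (1−0.07) × (1−0.26) × (1−0.02) = 0.521150
P(Vaporizer chain down) [OR] = 1 − (1−0.38) × (1−0.04) × (1−0.521150) = 0.714988
P(Cylinder backup down) [AND] = 0.41 × 0.15 = 0.061500
P(Breathing circuit down) [AND] = 0.37 × 0.18 × 0.12 = 0.007992
P(Scavenge line fails) [OR] = 1 − (1−0.061500) × (1−0.007992) = 0.069000
P(Anesthesia gas delivery interrupted) [OR] = 1 − (1−0.714988) × (1−0.069000) = 0.734654
Rounded to 4 decimal places: P(Anesthesia gas delivery interrupted) ≈ 0.7347.

0.7347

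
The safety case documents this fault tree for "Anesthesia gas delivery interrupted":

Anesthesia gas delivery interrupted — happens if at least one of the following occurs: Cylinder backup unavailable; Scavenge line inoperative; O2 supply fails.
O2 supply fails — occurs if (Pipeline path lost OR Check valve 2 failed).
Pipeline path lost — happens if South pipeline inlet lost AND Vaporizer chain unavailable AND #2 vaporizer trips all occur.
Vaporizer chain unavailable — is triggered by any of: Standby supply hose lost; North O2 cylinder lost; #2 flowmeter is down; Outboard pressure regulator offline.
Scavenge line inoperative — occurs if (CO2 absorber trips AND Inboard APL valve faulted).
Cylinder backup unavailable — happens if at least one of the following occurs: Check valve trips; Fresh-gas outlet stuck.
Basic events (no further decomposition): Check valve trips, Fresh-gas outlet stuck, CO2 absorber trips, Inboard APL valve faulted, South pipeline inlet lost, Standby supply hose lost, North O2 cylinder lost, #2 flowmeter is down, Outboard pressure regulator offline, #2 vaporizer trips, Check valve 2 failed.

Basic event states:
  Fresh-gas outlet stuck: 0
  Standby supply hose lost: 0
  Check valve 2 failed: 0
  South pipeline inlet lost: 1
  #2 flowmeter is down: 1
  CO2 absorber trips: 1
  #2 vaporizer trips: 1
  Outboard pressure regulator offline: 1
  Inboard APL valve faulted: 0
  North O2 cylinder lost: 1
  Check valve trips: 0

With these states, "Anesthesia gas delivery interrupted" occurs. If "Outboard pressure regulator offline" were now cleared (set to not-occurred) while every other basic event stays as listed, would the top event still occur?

Yes

Counterfactual: set "Outboard pressure regulator offline" to not occurred.
Cylinder backup unavailable [OR]: Check valve trips=not, Fresh-gas outlet stuck=not → no input occurs → does not occur.
Scavenge line inoperative [AND]: CO2 absorber trips=occurs, Inboard APL valve faulted=not → not all inputs occur → does not occur.
Vaporizer chain unavailable [OR]: Standby supply hose lost=not, North O2 cylinder lost=occurs, #2 flowmeter is down=occurs, Outboard pressure regulator offline=not → at least one input occurs → occurs.
Pipeline path lost [AND]: South pipeline inlet lost=occurs, Vaporizer chain unavailable=occurs, #2 vaporizer trips=occurs → all inputs occur → occurs.
O2 supply fails [OR]: Pipeline path lost=occurs, Check valve 2 failed=not → at least one input occurs → occurs.
Anesthesia gas delivery interrupted [OR]: Cylinder backup unavailable=not, Scavenge line inoperative=not, O2 supply fails=occurs → at least one input occurs → occurs.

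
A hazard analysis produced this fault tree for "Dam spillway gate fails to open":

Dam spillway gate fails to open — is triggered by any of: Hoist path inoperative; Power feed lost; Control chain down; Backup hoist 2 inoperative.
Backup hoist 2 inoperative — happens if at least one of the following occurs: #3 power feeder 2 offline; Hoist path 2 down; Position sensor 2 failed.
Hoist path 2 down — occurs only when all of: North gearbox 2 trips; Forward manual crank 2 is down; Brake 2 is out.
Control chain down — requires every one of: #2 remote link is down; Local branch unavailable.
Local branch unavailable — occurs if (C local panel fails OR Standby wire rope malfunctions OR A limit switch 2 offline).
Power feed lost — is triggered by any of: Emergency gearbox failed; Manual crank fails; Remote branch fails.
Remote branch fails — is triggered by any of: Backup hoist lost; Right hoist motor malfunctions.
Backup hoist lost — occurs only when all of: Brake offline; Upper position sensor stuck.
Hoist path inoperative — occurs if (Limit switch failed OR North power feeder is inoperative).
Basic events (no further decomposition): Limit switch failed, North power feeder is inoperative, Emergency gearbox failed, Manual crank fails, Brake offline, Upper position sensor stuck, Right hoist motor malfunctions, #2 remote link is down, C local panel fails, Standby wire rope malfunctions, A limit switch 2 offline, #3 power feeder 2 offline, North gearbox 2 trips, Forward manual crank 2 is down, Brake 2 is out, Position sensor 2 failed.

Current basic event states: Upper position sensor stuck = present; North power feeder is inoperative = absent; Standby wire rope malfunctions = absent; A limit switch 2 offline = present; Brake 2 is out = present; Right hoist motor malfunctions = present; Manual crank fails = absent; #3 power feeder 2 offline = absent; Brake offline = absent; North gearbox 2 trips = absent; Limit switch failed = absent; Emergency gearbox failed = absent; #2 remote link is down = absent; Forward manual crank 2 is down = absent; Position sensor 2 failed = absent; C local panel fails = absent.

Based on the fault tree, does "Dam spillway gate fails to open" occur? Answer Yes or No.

Yes

Hoist path inoperative [OR]: Limit switch failed=not, North power feeder is inoperative=not → no input occurs → does not occur.
Backup hoist lost [AND]: Brake offline=not, Upper position sensor stuck=occurs → not all inputs occur → does not occur.
Remote branch fails [OR]: Backup hoist lost=not, Right hoist motor malfunctions=occurs → at least one input occurs → occurs.
Power feed lost [OR]: Emergency gearbox failed=not, Manual crank fails=not, Remote branch fails=occurs → at least one input occurs → occurs.
Local branch unavailable [OR]: C local panel fails=not, Standby wire rope malfunctions=not, A limit switch 2 offline=occurs → at least one input occurs → occurs.
Control chain down [AND]: #2 remote link is down=not, Local branch unavailable=occurs → not all inputs occur → does not occur.
Hoist path 2 down [AND]: North gearbox 2 trips=not, Forward manual crank 2 is down=not, Brake 2 is out=occurs → not all inputs occur → does not occur.
Backup hoist 2 inoperative [OR]: #3 power feeder 2 offline=not, Hoist path 2 down=not, Position sensor 2 failed=not → no input occurs → does not occur.
Dam spillway gate fails to open [OR]: Hoist path inoperative=not, Power feed lost=occurs, Control chain down=not, Backup hoist 2 inoperative=not → at least one input occurs → occurs.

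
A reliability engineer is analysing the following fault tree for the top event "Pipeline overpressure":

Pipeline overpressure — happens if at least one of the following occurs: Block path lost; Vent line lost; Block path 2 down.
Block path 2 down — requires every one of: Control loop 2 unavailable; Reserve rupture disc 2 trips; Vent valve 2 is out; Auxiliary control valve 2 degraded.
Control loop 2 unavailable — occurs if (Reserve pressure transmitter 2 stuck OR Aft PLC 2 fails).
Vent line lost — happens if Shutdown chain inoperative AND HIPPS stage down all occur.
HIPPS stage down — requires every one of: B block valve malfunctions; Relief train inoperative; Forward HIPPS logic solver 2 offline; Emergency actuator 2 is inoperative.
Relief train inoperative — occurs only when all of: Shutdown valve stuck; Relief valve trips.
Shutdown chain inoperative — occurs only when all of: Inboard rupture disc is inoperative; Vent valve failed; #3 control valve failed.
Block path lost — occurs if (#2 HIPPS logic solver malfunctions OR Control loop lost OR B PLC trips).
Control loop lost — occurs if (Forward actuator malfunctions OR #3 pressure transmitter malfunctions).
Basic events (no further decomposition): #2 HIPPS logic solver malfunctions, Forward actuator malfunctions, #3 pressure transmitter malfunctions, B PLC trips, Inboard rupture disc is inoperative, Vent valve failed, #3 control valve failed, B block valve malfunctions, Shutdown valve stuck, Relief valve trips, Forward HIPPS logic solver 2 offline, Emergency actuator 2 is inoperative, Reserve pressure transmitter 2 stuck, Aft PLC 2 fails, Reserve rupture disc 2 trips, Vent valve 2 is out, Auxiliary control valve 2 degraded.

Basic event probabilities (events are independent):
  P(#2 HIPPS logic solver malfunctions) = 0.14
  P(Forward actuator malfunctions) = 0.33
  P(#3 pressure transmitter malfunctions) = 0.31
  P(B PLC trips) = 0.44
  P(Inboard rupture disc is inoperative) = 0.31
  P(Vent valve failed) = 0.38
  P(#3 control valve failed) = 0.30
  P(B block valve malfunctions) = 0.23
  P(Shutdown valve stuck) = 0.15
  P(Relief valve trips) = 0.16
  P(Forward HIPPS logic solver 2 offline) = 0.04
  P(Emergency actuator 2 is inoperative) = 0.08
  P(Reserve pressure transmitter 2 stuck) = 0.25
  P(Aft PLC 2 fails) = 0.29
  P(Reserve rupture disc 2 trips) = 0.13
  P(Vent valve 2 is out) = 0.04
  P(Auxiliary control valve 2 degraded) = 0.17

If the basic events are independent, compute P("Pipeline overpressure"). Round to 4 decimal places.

P(Control loop lost) [OR] = 1 − (1−0.33) × (1−0.31) = 0.537700
P(Block path lost) [OR] = 1 − (1−0.14) × (1−0.537700) × (1−0.44) = 0.777356
P(Shutdown chain inoperative) [AND] = 0.31 × 0.38 × 0.30 = 0.035340
P(Relief train inoperative) [AND] = 0.15 × 0.16 = 0.024000
P(HIPPS stage down) [AND] = 0.23 × 0.024000 × 0.04 × 0.08 = 0.000018
P(Vent line lost) [AND] = 0.035340 × 0.000018 = 0.000001
P(Control loop 2 unavailable) [OR] = 1 − (1−0.25) × (1−0.29) = 0.467500
P(Block path 2 down) [AND] = 0.467500 × 0.13 × 0.04 × 0.17 = 0.000413
P(Pipeline overpressure) [OR] = 1 − (1−0.777356) × (1−0.000001) × (1−0.000413) = 0.777448
Rounded to 4 decimal places: P(Pipeline overpressure) ≈ 0.7774.

0.7774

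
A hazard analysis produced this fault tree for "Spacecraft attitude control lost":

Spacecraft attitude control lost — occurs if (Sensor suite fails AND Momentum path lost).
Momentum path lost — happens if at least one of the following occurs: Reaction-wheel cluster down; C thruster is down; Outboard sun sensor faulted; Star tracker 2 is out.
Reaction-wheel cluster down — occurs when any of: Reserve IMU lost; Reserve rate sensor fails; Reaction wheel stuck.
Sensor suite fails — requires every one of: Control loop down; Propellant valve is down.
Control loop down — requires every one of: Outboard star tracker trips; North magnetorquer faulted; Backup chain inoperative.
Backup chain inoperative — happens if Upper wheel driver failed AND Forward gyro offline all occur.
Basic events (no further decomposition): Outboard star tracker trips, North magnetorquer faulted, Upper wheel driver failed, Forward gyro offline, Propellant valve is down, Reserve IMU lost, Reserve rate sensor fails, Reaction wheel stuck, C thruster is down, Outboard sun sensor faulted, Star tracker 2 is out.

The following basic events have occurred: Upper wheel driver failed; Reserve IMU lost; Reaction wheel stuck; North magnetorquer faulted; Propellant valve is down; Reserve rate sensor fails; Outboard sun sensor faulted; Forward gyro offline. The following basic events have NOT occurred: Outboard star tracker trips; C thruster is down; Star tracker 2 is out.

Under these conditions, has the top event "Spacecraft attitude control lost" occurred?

Backup chain inoperative [AND]: Upper wheel driver failed=occurs, Forward gyro offline=occurs → all inputs occur → occurs.
Control loop down [AND]: Outboard star tracker trips=not, North magnetorquer faulted=occurs, Backup chain inoperative=occurs → not all inputs occur → does not occur.
Sensor suite fails [AND]: Control loop down=not, Propellant valve is down=occurs → not all inputs occur → does not occur.
Reaction-wheel cluster down [OR]: Reserve IMU lost=occurs, Reserve rate sensor fails=occurs, Reaction wheel stuck=occurs → at least one input occurs → occurs.
Momentum path lost [OR]: Reaction-wheel cluster down=occurs, C thruster is down=not, Outboard sun sensor faulted=occurs, Star tracker 2 is out=not → at least one input occurs → occurs.
Spacecraft attitude control lost [AND]: Sensor suite fails=not, Momentum path lost=occurs → not all inputs occur → does not occur.

No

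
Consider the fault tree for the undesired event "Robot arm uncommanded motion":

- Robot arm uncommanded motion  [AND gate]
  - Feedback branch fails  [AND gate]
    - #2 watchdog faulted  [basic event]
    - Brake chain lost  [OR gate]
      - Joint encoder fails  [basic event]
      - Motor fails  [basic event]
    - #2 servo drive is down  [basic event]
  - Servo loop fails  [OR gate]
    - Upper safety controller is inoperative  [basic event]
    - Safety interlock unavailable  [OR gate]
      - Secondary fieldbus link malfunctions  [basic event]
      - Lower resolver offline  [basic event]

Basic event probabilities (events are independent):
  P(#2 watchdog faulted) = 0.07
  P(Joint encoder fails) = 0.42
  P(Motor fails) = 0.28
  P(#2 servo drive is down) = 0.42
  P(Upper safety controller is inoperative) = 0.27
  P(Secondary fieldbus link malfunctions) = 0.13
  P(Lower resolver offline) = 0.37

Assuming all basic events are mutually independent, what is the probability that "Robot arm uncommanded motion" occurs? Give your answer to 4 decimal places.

P(Brake chain lost) [OR] = 1 − (1−0.42) × (1−0.28) = 0.582400
P(Feedback branch fails) [AND] = 0.07 × 0.582400 × 0.42 = 0.017123
P(Safety interlock unavailable) [OR] = 1 − (1−0.13) × (1−0.37) = 0.451900
P(Servo loop fails) [OR] = 1 − (1−0.27) × (1−0.451900) = 0.599887
P(Robot arm uncommanded motion) [AND] = 0.017123 × 0.599887 = 0.010272
Rounded to 4 decimal places: P(Robot arm uncommanded motion) ≈ 0.0103.

0.0103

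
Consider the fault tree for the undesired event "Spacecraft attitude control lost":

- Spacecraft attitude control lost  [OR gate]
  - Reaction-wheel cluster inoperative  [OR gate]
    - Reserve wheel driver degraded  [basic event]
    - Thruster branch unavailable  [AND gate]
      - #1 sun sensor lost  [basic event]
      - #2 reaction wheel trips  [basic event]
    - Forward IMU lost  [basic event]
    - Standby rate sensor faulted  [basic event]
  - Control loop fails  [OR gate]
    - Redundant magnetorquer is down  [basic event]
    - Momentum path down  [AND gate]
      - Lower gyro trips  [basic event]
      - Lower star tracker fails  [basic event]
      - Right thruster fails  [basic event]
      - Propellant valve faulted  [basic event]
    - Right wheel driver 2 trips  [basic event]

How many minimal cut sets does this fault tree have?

7

Thruster branch unavailable [AND]: one cut set from each child combined → 1 × 1 = 1 cut set(s).
Reaction-wheel cluster inoperative [OR]: union of children's cut sets → 4 cut set(s).
Momentum path down [AND]: one cut set from each child combined → 1 × 1 × 1 × 1 = 1 cut set(s).
Control loop fails [OR]: union of children's cut sets → 3 cut set(s).
Spacecraft attitude control lost [OR]: union of children's cut sets → 7 cut set(s).
Minimal cut sets: {Reserve wheel driver degraded}; {#1 sun sensor lost, #2 reaction wheel trips}; {Forward IMU lost}; {Standby rate sensor faulted}; {Redundant magnetorquer is down}; {Lower gyro trips, Lower star tracker fails, Propellant valve faulted, Right thruster fails}; {Right wheel driver 2 trips}.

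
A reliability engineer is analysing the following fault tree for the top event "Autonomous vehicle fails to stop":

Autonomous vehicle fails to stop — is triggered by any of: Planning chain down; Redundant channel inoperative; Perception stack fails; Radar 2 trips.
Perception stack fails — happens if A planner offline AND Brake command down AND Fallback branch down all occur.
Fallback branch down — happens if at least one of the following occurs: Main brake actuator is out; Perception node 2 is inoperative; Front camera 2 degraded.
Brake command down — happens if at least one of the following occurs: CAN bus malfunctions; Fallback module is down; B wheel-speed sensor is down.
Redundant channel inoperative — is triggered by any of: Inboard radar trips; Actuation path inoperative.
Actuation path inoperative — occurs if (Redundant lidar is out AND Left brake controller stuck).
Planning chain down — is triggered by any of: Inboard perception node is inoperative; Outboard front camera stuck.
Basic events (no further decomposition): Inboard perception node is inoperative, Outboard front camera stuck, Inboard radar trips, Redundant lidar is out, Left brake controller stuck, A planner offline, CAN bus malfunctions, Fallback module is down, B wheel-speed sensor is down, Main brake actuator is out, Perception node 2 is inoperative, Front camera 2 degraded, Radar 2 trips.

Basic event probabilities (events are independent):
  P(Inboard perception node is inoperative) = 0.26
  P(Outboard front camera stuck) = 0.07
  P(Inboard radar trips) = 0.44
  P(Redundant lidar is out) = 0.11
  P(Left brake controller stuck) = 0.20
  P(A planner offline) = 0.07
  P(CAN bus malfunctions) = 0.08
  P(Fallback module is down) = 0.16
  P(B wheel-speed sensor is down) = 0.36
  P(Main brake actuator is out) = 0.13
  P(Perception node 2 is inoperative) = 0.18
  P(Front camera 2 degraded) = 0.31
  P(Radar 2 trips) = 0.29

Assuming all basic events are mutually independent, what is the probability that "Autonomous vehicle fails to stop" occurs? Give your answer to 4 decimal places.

P(Planning chain down) [OR] = 1 − (1−0.26) × (1−0.07) = 0.311800
P(Actuation path inoperative) [AND] = 0.11 × 0.20 = 0.022000
P(Redundant channel inoperative) [OR] = 1 − (1−0.44) × (1−0.022000) = 0.452320
P(Brake command down) [OR] = 1 − (1−0.08) × (1−0.16) × (1−0.36) = 0.505408
P(Fallback branch down) [OR] = 1 − (1−0.13) × (1−0.18) × (1−0.31) = 0.507754
P(Perception stack fails) [AND] = 0.07 × 0.505408 × 0.507754 = 0.017964
P(Autonomous vehicle fails to stop) [OR] = 1 − (1−0.311800) × (1−0.452320) × (1−0.017964) × (1−0.29) = 0.737199
Rounded to 4 decimal places: P(Autonomous vehicle fails to stop) ≈ 0.7372.

0.7372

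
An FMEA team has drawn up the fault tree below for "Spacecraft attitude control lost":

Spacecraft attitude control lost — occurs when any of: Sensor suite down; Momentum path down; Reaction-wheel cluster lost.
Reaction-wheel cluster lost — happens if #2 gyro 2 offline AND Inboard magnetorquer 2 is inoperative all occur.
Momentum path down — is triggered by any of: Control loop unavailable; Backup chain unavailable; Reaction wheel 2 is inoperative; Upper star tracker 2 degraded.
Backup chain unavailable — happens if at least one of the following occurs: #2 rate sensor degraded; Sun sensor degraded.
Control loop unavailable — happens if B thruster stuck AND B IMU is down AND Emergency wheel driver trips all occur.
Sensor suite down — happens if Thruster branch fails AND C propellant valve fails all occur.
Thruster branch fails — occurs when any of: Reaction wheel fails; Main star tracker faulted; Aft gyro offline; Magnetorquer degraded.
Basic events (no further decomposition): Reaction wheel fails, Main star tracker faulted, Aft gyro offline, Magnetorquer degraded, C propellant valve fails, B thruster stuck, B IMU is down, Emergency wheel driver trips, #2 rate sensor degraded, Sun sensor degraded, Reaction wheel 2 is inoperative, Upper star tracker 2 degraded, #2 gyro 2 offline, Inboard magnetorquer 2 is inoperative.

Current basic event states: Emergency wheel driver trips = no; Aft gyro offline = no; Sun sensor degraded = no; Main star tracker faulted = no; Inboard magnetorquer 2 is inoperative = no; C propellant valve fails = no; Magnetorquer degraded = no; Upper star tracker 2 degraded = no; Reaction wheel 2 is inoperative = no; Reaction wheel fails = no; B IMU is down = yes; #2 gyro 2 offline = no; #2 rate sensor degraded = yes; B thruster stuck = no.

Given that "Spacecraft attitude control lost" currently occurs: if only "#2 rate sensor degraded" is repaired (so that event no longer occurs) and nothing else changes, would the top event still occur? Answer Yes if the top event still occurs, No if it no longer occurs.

Counterfactual: set "#2 rate sensor degraded" to not occurred.
Thruster branch fails [OR]: Reaction wheel fails=not, Main star tracker faulted=not, Aft gyro offline=not, Magnetorquer degraded=not → no input occurs → does not occur.
Sensor suite down [AND]: Thruster branch fails=not, C propellant valve fails=not → not all inputs occur → does not occur.
Control loop unavailable [AND]: B thruster stuck=not, B IMU is down=occurs, Emergency wheel driver trips=not → not all inputs occur → does not occur.
Backup chain unavailable [OR]: #2 rate sensor degraded=not, Sun sensor degraded=not → no input occurs → does not occur.
Momentum path down [OR]: Control loop unavailable=not, Backup chain unavailable=not, Reaction wheel 2 is inoperative=not, Upper star tracker 2 degraded=not → no input occurs → does not occur.
Reaction-wheel cluster lost [AND]: #2 gyro 2 offline=not, Inboard magnetorquer 2 is inoperative=not → not all inputs occur → does not occur.
Spacecraft attitude control lost [OR]: Sensor suite down=not, Momentum path down=not, Reaction-wheel cluster lost=not → no input occurs → does not occur.

No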